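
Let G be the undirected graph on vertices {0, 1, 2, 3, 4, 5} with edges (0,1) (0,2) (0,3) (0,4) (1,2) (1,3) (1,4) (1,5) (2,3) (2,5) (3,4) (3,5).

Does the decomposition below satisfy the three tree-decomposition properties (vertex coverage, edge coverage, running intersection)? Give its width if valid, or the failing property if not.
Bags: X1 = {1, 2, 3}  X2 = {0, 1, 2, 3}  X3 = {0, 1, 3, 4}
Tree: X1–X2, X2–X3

No — vertex 5 appears in no bag.

A tree decomposition must satisfy three properties: every vertex lies in some bag; for every edge, both endpoints lie together in some bag; and for every vertex, the bags containing it form a connected subtree. Here vertex 5 appears in no bag, so the decomposition is invalid.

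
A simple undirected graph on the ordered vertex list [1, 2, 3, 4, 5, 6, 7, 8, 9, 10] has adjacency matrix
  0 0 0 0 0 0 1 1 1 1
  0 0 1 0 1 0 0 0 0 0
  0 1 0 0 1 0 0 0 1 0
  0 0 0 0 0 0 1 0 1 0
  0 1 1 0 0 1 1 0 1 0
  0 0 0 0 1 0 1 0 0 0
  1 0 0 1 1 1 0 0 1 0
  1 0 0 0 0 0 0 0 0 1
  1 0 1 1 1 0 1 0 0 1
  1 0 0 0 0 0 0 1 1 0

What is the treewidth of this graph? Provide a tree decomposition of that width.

The largest bag has 3 vertices, giving width 2; this decomposition certifies tw(G) ≤ 2. Conversely, {1, 8, 10} is a clique of size 3, and the vertices of any clique must share a bag in every tree decomposition; so some bag has ≥ 3 vertices and tw(G) ≥ 2. The upper and lower bounds meet at 2, so that is the treewidth.

Treewidth 2.
One such decomposition:
Bags: B1 = {1, 7, 9}  B2 = {1, 9, 10}  B3 = {5, 7, 9}  B4 = {3, 5, 9}  B5 = {1, 8, 10}  B6 = {2, 3, 5}  B7 = {4, 7, 9}  B8 = {5, 6, 7}
Tree: B1–B2, B1–B3, B3–B4, B2–B5, B4–B6, B1–B7, B3–B8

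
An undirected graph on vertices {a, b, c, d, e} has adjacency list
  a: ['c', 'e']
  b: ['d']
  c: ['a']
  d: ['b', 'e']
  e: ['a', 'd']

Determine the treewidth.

1

A width-1 tree decomposition is:
Bags: B1 = {a, e}  B2 = {a, c}  B3 = {d, e}  B4 = {b, d}
Tree: B1–B2, B1–B3, B3–B4
Each bag holds 2 vertices, so the decomposition has width 1, which upper-bounds the treewidth. Since G has at least one edge (e.g. e–a), it is not an edgeless graph, so tw(G) ≥ 1. The upper and lower bounds meet at 1, so that is the treewidth.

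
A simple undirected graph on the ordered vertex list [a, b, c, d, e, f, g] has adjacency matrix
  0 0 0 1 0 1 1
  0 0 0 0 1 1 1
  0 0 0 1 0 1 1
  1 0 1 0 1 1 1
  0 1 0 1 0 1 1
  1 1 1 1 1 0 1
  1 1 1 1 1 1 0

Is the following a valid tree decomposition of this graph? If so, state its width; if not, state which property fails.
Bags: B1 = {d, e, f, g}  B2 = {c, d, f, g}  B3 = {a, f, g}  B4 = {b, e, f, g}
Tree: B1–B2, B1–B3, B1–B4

No — edge (d,a) lies in no bag.

A tree decomposition must satisfy three properties: every vertex lies in some bag; for every edge, both endpoints lie together in some bag; and for every vertex, the bags containing it form a connected subtree. Here edge (d,a) lies in no bag, so the decomposition is invalid.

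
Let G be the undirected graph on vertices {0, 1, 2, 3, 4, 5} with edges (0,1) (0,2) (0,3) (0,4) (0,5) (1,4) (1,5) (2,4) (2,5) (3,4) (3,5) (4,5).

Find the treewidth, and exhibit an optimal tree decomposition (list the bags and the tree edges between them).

Treewidth 3.
One such decomposition:
Bags: B1 = {0, 2, 4, 5}  B2 = {0, 1, 4, 5}  B3 = {0, 3, 4, 5}
Tree: B1–B2, B2–B3

Every bag has size at most 4, so the width is 4 − 1 = 3 and tw(G) ≤ 3. On the other hand G contains the 4-clique {0, 1, 4, 5}. A clique must lie in a single bag of any decomposition, so no decomposition can have width below 3. Therefore the treewidth is 3.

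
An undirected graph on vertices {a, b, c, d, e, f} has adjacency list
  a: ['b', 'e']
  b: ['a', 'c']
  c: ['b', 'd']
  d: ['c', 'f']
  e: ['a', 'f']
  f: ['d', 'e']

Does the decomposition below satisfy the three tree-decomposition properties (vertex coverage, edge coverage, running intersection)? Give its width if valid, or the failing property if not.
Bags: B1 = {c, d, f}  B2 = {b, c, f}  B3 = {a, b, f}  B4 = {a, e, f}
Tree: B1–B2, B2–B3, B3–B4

Yes; width 2.

Every vertex of G appears in some bag (union = {a, b, c, d, e, f}); every edge is covered by a bag; and for each vertex v the set of bags containing v is connected in the bag tree. The decomposition is therefore valid. The largest bag has 3 vertices, so the width is 2.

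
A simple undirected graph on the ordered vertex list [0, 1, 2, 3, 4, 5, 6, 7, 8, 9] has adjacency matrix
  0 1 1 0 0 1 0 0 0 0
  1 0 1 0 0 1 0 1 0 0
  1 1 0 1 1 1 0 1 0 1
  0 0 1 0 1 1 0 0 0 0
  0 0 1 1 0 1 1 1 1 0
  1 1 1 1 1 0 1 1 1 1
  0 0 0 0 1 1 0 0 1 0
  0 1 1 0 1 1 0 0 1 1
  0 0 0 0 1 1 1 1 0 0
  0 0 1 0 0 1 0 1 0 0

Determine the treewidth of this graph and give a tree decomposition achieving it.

Treewidth 3.
One optimal decomposition is:
Bags: B1 = {1, 2, 5, 7}  B2 = {2, 4, 5, 7}  B3 = {2, 5, 7, 9}  B4 = {4, 5, 7, 8}  B5 = {0, 1, 2, 5}  B6 = {4, 5, 6, 8}  B7 = {2, 3, 4, 5}
Tree: B1–B2, B2–B3, B2–B4, B1–B5, B4–B6, B2–B7

The largest bag has 4 vertices, giving width 3; this decomposition certifies tw(G) ≤ 3. For the lower bound, the 4 vertices {4, 5, 6, 8} are pairwise adjacent, and any tree decomposition puts a clique entirely inside one bag — forcing width ≥ 3. Hence tw(G) = 3 exactly.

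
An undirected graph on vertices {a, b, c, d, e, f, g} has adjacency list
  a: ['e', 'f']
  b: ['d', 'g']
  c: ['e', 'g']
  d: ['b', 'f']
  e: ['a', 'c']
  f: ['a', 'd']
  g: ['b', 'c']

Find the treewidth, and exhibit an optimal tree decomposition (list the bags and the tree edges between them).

Treewidth 2.
One such decomposition:
Bags: B1 = {b, d, f}  B2 = {b, f, g}  B3 = {c, f, g}  B4 = {c, e, f}  B5 = {a, e, f}
Tree: B1–B2, B2–B3, B3–B4, B4–B5

Each bag holds 3 vertices, so the decomposition has width 2, which upper-bounds the treewidth. For the lower bound, G contains the cycle f–d–b–g–c–e–a–f, so G is not a forest; only forests have treewidth ≤ 1, hence tw(G) ≥ 2. Combining the bounds, tw(G) = 2.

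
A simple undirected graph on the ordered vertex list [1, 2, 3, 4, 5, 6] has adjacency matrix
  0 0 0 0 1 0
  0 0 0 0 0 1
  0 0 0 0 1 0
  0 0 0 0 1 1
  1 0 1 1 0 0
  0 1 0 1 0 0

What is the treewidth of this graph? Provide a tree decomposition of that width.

Treewidth 1.
One optimal decomposition is:
Bags: B1 = {4, 5}  B2 = {3, 5}  B3 = {4, 6}  B4 = {1, 5}  B5 = {2, 6}
Tree: B1–B2, B1–B3, B1–B4, B3–B5

Each bag holds 2 vertices, so the decomposition has width 1, which upper-bounds the treewidth. Since G has at least one edge (e.g. 4–5), it is not an edgeless graph, so tw(G) ≥ 1. Therefore the treewidth is 1.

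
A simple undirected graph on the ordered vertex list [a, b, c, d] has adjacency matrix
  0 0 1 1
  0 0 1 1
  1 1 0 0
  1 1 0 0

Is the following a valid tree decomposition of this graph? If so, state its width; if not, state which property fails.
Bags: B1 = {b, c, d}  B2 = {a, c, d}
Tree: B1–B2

Yes; width 2.

Vertex coverage: the bags together contain {a, b, c, d}, the full vertex set. Edge coverage: each edge of G has both endpoints in at least one bag. Running intersection: for every vertex, the bags containing it form a connected subtree. All three properties hold, so this is a valid tree decomposition of width max|bag| − 1 = 2, and hence tw(G) ≤ 2.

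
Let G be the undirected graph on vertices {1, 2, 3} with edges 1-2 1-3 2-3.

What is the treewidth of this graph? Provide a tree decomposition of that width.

A single bag containing all 3 vertices is trivially a valid decomposition of width 2. On the other hand G contains the 3-clique {1, 2, 3}. A clique must lie in a single bag of any decomposition, so no decomposition can have width below 2. The upper and lower bounds meet at 2, so that is the treewidth.

Treewidth 2.
One such decomposition:
Bags: B1 = {1, 2, 3}
Tree: (single bag)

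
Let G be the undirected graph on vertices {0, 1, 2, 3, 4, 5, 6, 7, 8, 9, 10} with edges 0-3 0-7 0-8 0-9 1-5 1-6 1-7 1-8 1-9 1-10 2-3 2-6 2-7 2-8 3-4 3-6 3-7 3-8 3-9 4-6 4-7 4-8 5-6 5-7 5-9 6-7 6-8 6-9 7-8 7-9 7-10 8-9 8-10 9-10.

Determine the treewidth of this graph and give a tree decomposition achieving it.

Every bag has size at most 5, so the width is 5 − 1 = 4 and tw(G) ≤ 4. For the lower bound, the 5 vertices {1, 7, 8, 9, 10} are pairwise adjacent, and any tree decomposition puts a clique entirely inside one bag — forcing width ≥ 4. Combining the bounds, tw(G) = 4.

Treewidth 4.
Bags: B1 = {3, 6, 7, 8, 9}  B2 = {1, 6, 7, 8, 9}  B3 = {2, 3, 6, 7, 8}  B4 = {3, 4, 6, 7, 8}  B5 = {1, 7, 8, 9, 10}  B6 = {1, 5, 6, 7, 9}  B7 = {0, 3, 7, 8, 9}
Tree: B1–B2, B1–B3, B3–B4, B2–B5, B2–B6, B1–B7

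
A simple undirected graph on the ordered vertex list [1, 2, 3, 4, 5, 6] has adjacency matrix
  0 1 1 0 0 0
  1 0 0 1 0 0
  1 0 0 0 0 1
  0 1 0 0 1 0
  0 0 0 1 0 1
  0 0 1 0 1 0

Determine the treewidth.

A width-2 tree decomposition is:
Bags: B1 = {1, 2, 4}  B2 = {1, 3, 4}  B3 = {3, 4, 6}  B4 = {4, 5, 6}
Tree: B1–B2, B2–B3, B3–B4
The largest bag has 3 vertices, giving width 2; this decomposition certifies tw(G) ≤ 2. For the lower bound, G contains the cycle 4–2–1–3–6–5–4, so G is not a forest; only forests have treewidth ≤ 1, hence tw(G) ≥ 2. Combining the bounds, tw(G) = 2.

2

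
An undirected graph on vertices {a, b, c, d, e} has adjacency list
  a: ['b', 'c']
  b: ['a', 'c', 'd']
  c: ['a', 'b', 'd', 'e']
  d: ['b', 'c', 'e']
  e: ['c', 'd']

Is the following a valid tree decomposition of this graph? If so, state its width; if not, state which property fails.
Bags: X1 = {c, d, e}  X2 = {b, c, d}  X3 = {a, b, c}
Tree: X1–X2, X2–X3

Every vertex of G appears in some bag (union = {a, b, c, d, e}); every edge is covered by a bag; and for each vertex v the set of bags containing v is connected in the bag tree. The decomposition is therefore valid. The largest bag has 3 vertices, so the width is 2.

Yes; width 2.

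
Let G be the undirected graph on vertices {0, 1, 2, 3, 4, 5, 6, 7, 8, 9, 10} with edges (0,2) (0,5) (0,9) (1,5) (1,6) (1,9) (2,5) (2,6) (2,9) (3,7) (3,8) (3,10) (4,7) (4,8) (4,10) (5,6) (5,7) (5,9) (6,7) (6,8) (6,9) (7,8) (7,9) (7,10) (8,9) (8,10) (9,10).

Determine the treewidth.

3

A width-3 tree decomposition is:
Bags: B1 = {7, 8, 9, 10}  B2 = {6, 7, 8, 9}  B3 = {4, 7, 8, 10}  B4 = {5, 6, 7, 9}  B5 = {2, 5, 6, 9}  B6 = {3, 7, 8, 10}  B7 = {0, 2, 5, 9}  B8 = {1, 5, 6, 9}
Tree: B1–B2, B1–B3, B2–B4, B4–B5, B3–B6, B5–B7, B5–B8
Every bag has size at most 4, so the width is 4 − 1 = 3 and tw(G) ≤ 3. On the other hand G contains the 4-clique {7, 8, 9, 10}. A clique must lie in a single bag of any decomposition, so no decomposition can have width below 3. Combining the bounds, tw(G) = 3.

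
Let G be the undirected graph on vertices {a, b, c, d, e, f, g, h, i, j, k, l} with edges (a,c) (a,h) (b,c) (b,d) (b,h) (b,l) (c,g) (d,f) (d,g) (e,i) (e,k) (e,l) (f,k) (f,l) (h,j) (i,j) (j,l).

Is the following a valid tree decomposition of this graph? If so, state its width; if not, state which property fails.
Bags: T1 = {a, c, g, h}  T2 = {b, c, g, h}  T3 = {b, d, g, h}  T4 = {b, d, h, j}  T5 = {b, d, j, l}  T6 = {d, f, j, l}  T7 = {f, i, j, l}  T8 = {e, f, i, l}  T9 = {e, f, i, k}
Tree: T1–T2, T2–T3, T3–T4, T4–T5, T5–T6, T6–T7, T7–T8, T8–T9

Yes; width 3.

Every vertex of G appears in some bag (union = {a, b, c, d, e, f, g, h, i, j, k, l}); every edge is covered by a bag; and for each vertex v the set of bags containing v is connected in the bag tree. The decomposition is therefore valid. The largest bag has 4 vertices, so the width is 3.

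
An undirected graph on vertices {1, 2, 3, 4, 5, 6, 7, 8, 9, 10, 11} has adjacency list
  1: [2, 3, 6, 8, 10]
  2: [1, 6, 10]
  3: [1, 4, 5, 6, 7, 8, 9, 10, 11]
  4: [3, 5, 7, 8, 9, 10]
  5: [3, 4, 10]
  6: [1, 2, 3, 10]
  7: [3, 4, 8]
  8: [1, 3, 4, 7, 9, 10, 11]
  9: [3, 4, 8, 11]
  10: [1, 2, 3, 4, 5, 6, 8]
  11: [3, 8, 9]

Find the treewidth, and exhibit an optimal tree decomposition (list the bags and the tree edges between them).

Treewidth 3.
Bags: B1 = {3, 4, 8, 10}  B2 = {1, 3, 8, 10}  B3 = {3, 4, 8, 9}  B4 = {3, 8, 9, 11}  B5 = {3, 4, 7, 8}  B6 = {1, 3, 6, 10}  B7 = {3, 4, 5, 10}  B8 = {1, 2, 6, 10}
Tree: B1–B2, B1–B3, B3–B4, B1–B5, B2–B6, B1–B7, B6–B8

Each bag holds 4 vertices, so the decomposition has width 3, which upper-bounds the treewidth. On the other hand G contains the 4-clique {1, 2, 6, 10}. A clique must lie in a single bag of any decomposition, so no decomposition can have width below 3. Combining the bounds, tw(G) = 3.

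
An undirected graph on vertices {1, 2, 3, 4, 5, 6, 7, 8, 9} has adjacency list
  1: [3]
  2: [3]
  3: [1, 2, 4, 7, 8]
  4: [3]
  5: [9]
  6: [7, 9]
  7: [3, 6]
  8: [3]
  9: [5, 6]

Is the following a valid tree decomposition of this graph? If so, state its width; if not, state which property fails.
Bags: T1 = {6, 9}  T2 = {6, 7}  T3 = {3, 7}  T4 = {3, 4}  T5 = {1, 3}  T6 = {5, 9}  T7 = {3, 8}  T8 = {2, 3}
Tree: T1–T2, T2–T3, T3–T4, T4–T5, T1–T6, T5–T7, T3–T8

Checking the three conditions: (i) the bags cover all of {1, 2, 3, 4, 5, 6, 7, 8, 9}; (ii) for each edge, some bag contains both endpoints; (iii) the bags containing any fixed vertex form a subtree. All hold, so the decomposition is valid with width 2 − 1 = 1.

Yes; width 1.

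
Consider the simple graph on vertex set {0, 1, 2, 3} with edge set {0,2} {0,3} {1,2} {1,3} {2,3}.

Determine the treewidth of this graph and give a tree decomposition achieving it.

Treewidth 2.
One such decomposition:
Bags: B1 = {1, 2, 3}  B2 = {0, 2, 3}
Tree: B1–B2

The largest bag has 3 vertices, giving width 2; this decomposition certifies tw(G) ≤ 2. For the lower bound, the 3 vertices {0, 2, 3} are pairwise adjacent, and any tree decomposition puts a clique entirely inside one bag — forcing width ≥ 2. The upper and lower bounds meet at 2, so that is the treewidth.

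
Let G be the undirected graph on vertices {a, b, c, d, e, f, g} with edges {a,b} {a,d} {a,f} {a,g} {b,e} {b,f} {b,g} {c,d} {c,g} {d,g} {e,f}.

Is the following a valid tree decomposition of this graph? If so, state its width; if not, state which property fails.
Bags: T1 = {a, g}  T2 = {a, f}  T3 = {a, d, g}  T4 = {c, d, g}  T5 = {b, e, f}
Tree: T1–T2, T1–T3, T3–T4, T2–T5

No — edge (g,b) lies in no bag.

A tree decomposition must satisfy three properties: every vertex lies in some bag; for every edge, both endpoints lie together in some bag; and for every vertex, the bags containing it form a connected subtree. Here edge (g,b) lies in no bag, so the decomposition is invalid.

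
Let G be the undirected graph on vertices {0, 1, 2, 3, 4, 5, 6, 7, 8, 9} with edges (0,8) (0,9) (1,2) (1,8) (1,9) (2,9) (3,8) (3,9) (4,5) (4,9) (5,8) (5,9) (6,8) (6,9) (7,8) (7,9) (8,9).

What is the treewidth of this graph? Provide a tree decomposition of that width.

Treewidth 2.
Bags: B1 = {3, 8, 9}  B2 = {6, 8, 9}  B3 = {5, 8, 9}  B4 = {1, 8, 9}  B5 = {1, 2, 9}  B6 = {4, 5, 9}  B7 = {7, 8, 9}  B8 = {0, 8, 9}
Tree: B1–B2, B2–B3, B2–B4, B4–B5, B3–B6, B1–B7, B2–B8

Every bag has size at most 3, so the width is 3 − 1 = 2 and tw(G) ≤ 2. Conversely, {0, 8, 9} is a clique of size 3, and the vertices of any clique must share a bag in every tree decomposition; so some bag has ≥ 3 vertices and tw(G) ≥ 2. Therefore the treewidth is 2.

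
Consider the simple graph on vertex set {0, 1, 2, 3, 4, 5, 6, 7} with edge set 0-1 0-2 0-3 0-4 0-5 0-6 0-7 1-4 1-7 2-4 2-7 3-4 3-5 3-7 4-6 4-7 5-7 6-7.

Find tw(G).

3

A width-3 tree decomposition is:
Bags: B1 = {0, 2, 4, 7}  B2 = {0, 1, 4, 7}  B3 = {0, 3, 4, 7}  B4 = {0, 3, 5, 7}  B5 = {0, 4, 6, 7}
Tree: B1–B2, B1–B3, B3–B4, B2–B5
The largest bag has 4 vertices, giving width 3; this decomposition certifies tw(G) ≤ 3. On the other hand G contains the 4-clique {0, 1, 4, 7}. A clique must lie in a single bag of any decomposition, so no decomposition can have width below 3. Hence tw(G) = 3 exactly.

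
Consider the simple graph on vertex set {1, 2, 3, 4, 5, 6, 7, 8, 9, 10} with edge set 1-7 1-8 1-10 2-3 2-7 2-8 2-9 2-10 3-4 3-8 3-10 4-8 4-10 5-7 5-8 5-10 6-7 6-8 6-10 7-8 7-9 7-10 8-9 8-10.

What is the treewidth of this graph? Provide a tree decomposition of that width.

Treewidth 3.
One optimal decomposition is:
Bags: B1 = {6, 7, 8, 10}  B2 = {2, 7, 8, 10}  B3 = {1, 7, 8, 10}  B4 = {5, 7, 8, 10}  B5 = {2, 7, 8, 9}  B6 = {2, 3, 8, 10}  B7 = {3, 4, 8, 10}
Tree: B1–B2, B1–B3, B2–B4, B2–B5, B2–B6, B6–B7

Each bag holds 4 vertices, so the decomposition has width 3, which upper-bounds the treewidth. On the other hand G contains the 4-clique {2, 7, 8, 9}. A clique must lie in a single bag of any decomposition, so no decomposition can have width below 3. The upper and lower bounds meet at 3, so that is the treewidth.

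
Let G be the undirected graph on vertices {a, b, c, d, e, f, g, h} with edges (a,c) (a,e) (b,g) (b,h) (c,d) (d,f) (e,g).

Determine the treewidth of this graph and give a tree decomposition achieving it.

Every bag has size at most 2, so the width is 2 − 1 = 1 and tw(G) ≤ 1. Since G has at least one edge (e.g. f–d), it is not an edgeless graph, so tw(G) ≥ 1. Hence tw(G) = 1 exactly.

Treewidth 1.
Bags: B1 = {d, f}  B2 = {c, d}  B3 = {a, c}  B4 = {a, e}  B5 = {e, g}  B6 = {b, g}  B7 = {b, h}
Tree: B1–B2, B2–B3, B3–B4, B4–B5, B5–B6, B6–B7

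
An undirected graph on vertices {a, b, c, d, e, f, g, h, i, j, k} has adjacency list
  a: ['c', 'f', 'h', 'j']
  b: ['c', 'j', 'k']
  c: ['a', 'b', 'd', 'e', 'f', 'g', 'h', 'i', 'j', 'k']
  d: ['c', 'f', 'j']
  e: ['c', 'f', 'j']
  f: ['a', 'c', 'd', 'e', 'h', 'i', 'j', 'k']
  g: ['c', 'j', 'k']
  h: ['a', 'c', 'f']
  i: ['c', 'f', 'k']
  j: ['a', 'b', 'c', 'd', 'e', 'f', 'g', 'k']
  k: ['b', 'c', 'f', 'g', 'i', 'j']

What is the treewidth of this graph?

A width-3 tree decomposition is:
Bags: B1 = {c, f, j, k}  B2 = {c, d, f, j}  B3 = {a, c, f, j}  B4 = {a, c, f, h}  B5 = {c, g, j, k}  B6 = {c, f, i, k}  B7 = {c, e, f, j}  B8 = {b, c, j, k}
Tree: B1–B2, B2–B3, B3–B4, B1–B5, B1–B6, B3–B7, B1–B8
Each bag holds 4 vertices, so the decomposition has width 3, which upper-bounds the treewidth. On the other hand G contains the 4-clique {c, g, j, k}. A clique must lie in a single bag of any decomposition, so no decomposition can have width below 3. Hence tw(G) = 3 exactly.

3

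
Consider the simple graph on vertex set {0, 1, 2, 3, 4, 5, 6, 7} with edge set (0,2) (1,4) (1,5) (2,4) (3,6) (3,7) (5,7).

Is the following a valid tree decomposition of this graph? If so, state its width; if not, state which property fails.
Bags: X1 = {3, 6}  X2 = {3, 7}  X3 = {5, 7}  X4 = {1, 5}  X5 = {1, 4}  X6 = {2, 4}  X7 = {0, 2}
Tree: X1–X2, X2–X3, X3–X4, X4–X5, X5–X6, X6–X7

Vertex coverage: the bags together contain {0, 1, 2, 3, 4, 5, 6, 7}, the full vertex set. Edge coverage: each edge of G has both endpoints in at least one bag. Running intersection: for every vertex, the bags containing it form a connected subtree. All three properties hold, so this is a valid tree decomposition of width max|bag| − 1 = 1, and hence tw(G) ≤ 1.

Yes; width 1.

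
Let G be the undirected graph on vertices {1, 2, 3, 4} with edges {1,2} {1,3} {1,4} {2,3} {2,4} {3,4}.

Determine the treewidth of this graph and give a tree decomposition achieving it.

Treewidth 3.
One such decomposition:
Bags: B1 = {1, 2, 3, 4}
Tree: (single bag)

A single bag containing all 4 vertices is trivially a valid decomposition of width 3. For the lower bound, the 4 vertices {1, 2, 3, 4} are pairwise adjacent, and any tree decomposition puts a clique entirely inside one bag — forcing width ≥ 3. The upper and lower bounds meet at 3, so that is the treewidth.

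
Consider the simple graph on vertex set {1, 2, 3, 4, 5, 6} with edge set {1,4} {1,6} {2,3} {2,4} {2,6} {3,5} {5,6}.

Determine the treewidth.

2

A width-2 tree decomposition is:
Bags: B1 = {3, 5, 6}  B2 = {2, 3, 6}  B3 = {1, 2, 6}  B4 = {1, 2, 4}
Tree: B1–B2, B2–B3, B3–B4
Each bag holds 3 vertices, so the decomposition has width 2, which upper-bounds the treewidth. For the lower bound, G contains the cycle 5–3–2–6–5, so G is not a forest; only forests have treewidth ≤ 1, hence tw(G) ≥ 2. Combining the bounds, tw(G) = 2.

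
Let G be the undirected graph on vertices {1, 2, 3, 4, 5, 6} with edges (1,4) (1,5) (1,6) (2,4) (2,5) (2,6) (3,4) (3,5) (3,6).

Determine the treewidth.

A width-3 tree decomposition is:
Bags: B1 = {1, 2, 3, 5}  B2 = {1, 2, 3, 4}  B3 = {1, 2, 3, 6}
Tree: B1–B2, B2–B3
Every bag has size at most 4, so the width is 4 − 1 = 3 and tw(G) ≤ 3. For the lower bound: the 4 vertex sets {2,5}, {1,4}, {3}, {6} are disjoint, each induces a connected subgraph, and every pair is joined by at least one edge of G. Contracting each set to a single vertex therefore yields K_{4} as a minor, and since treewidth is minor-monotone, tw(G) ≥ tw(K_{4}) = 3. Hence tw(G) = 3 exactly.

3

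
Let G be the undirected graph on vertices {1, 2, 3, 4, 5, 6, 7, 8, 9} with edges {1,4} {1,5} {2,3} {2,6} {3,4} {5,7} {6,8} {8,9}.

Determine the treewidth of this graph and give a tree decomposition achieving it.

Treewidth 1.
Bags: B1 = {8, 9}  B2 = {6, 8}  B3 = {2, 6}  B4 = {2, 3}  B5 = {3, 4}  B6 = {1, 4}  B7 = {1, 5}  B8 = {5, 7}
Tree: B1–B2, B2–B3, B3–B4, B4–B5, B5–B6, B6–B7, B7–B8

Each bag holds 2 vertices, so the decomposition has width 1, which upper-bounds the treewidth. Since G has at least one edge (e.g. 9–8), it is not an edgeless graph, so tw(G) ≥ 1. Hence tw(G) = 1 exactly.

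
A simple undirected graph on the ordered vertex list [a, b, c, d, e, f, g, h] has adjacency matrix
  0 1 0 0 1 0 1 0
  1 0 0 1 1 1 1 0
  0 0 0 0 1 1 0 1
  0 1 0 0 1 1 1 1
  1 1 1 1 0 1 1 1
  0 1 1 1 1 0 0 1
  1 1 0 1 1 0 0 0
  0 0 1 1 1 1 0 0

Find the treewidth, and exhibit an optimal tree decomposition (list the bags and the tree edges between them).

Treewidth 3.
One optimal decomposition is:
Bags: B1 = {d, e, f, h}  B2 = {b, d, e, f}  B3 = {b, d, e, g}  B4 = {c, e, f, h}  B5 = {a, b, e, g}
Tree: B1–B2, B2–B3, B1–B4, B3–B5

Each bag holds 4 vertices, so the decomposition has width 3, which upper-bounds the treewidth. For the lower bound, the 4 vertices {b, d, e, g} are pairwise adjacent, and any tree decomposition puts a clique entirely inside one bag — forcing width ≥ 3. Therefore the treewidth is 3.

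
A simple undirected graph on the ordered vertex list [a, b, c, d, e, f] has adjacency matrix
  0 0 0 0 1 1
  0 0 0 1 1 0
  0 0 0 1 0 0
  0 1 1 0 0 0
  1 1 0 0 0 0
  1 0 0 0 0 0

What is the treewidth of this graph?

1

A width-1 tree decomposition is:
Bags: B1 = {a, f}  B2 = {a, e}  B3 = {b, e}  B4 = {b, d}  B5 = {c, d}
Tree: B1–B2, B2–B3, B3–B4, B4–B5
The largest bag has 2 vertices, giving width 1; this decomposition certifies tw(G) ≤ 1. G has an edge, so its treewidth is at least 1. Therefore the treewidth is 1.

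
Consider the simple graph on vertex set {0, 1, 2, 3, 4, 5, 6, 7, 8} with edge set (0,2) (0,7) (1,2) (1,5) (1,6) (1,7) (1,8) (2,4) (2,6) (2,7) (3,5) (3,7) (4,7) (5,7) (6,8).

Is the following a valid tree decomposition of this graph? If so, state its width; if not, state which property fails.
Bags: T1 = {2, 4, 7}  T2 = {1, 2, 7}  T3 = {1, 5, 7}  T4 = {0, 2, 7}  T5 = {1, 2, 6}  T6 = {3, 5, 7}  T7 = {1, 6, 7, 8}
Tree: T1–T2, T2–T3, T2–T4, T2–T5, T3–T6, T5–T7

No — bags containing vertex 7 are not connected in the tree.

A tree decomposition must satisfy three properties: every vertex lies in some bag; for every edge, both endpoints lie together in some bag; and for every vertex, the bags containing it form a connected subtree. Here bags containing vertex 7 are not connected in the tree, so the decomposition is invalid.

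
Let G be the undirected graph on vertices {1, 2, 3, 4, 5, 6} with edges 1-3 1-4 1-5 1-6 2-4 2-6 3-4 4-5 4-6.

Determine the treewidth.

A width-2 tree decomposition is:
Bags: B1 = {1, 4, 6}  B2 = {2, 4, 6}  B3 = {1, 4, 5}  B4 = {1, 3, 4}
Tree: B1–B2, B1–B3, B1–B4
Every bag has size at most 3, so the width is 3 − 1 = 2 and tw(G) ≤ 2. On the other hand G contains the 3-clique {1, 3, 4}. A clique must lie in a single bag of any decomposition, so no decomposition can have width below 2. Combining the bounds, tw(G) = 2.

2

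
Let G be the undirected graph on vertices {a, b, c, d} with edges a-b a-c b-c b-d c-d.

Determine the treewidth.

2

A width-2 tree decomposition is:
Bags: B1 = {a, b, c}  B2 = {b, c, d}
Tree: B1–B2
Every bag has size at most 3, so the width is 3 − 1 = 2 and tw(G) ≤ 2. Conversely, {b, c, d} is a clique of size 3, and the vertices of any clique must share a bag in every tree decomposition; so some bag has ≥ 3 vertices and tw(G) ≥ 2. The upper and lower bounds meet at 2, so that is the treewidth.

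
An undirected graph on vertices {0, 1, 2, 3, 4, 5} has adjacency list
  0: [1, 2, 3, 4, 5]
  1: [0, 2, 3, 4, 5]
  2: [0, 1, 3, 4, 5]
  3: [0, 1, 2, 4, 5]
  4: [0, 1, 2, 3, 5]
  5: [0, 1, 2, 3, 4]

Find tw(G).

A width-5 tree decomposition is:
Bags: B1 = {0, 1, 2, 3, 4, 5}
Tree: (single bag)
A single bag containing all 6 vertices is trivially a valid decomposition of width 5. For the lower bound, the 6 vertices {0, 1, 2, 3, 4, 5} are pairwise adjacent, and any tree decomposition puts a clique entirely inside one bag — forcing width ≥ 5. Therefore the treewidth is 5.

5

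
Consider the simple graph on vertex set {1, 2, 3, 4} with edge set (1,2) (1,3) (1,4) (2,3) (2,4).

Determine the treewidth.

2

A width-2 tree decomposition is:
Bags: B1 = {1, 2, 4}  B2 = {1, 2, 3}
Tree: B1–B2
Each bag holds 3 vertices, so the decomposition has width 2, which upper-bounds the treewidth. On the other hand G contains the 3-clique {1, 2, 3}. A clique must lie in a single bag of any decomposition, so no decomposition can have width below 2. The upper and lower bounds meet at 2, so that is the treewidth.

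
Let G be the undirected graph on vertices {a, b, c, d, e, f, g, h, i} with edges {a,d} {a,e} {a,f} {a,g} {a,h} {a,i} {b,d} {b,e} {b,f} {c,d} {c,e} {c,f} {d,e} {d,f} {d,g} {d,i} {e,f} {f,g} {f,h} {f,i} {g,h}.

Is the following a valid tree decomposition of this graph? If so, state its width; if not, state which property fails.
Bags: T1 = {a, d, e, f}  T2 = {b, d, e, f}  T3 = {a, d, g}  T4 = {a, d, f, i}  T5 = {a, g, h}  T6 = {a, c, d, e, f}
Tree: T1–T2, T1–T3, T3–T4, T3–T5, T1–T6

No — edge (f,g) lies in no bag.

A tree decomposition must satisfy three properties: every vertex lies in some bag; for every edge, both endpoints lie together in some bag; and for every vertex, the bags containing it form a connected subtree. Here edge (f,g) lies in no bag, so the decomposition is invalid.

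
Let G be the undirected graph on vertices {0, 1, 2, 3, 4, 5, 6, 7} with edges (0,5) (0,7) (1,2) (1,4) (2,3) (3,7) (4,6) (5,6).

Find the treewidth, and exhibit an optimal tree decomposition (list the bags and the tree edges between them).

Each bag holds 3 vertices, so the decomposition has width 2, which upper-bounds the treewidth. The edges 5–0–7–3–2–1–4–6–5 form a cycle, so G is not a tree and its treewidth is at least 2. Hence tw(G) = 2 exactly.

Treewidth 2.
One optimal decomposition is:
Bags: B1 = {0, 5, 7}  B2 = {3, 5, 7}  B3 = {2, 3, 5}  B4 = {1, 2, 5}  B5 = {1, 4, 5}  B6 = {4, 5, 6}
Tree: B1–B2, B2–B3, B3–B4, B4–B5, B5–B6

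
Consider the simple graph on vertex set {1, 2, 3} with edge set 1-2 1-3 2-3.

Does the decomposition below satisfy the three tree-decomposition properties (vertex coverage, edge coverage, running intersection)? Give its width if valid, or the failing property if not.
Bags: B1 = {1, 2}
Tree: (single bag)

A tree decomposition must satisfy three properties: every vertex lies in some bag; for every edge, both endpoints lie together in some bag; and for every vertex, the bags containing it form a connected subtree. Here vertex 3 appears in no bag, so the decomposition is invalid.

No — vertex 3 appears in no bag.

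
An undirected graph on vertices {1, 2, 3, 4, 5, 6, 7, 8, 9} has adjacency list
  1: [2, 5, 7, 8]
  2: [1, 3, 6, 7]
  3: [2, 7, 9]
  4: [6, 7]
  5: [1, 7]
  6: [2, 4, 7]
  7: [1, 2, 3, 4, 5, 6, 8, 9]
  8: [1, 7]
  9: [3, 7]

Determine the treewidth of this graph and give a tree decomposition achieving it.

Treewidth 2.
One optimal decomposition is:
Bags: B1 = {2, 3, 7}  B2 = {1, 2, 7}  B3 = {1, 7, 8}  B4 = {3, 7, 9}  B5 = {2, 6, 7}  B6 = {1, 5, 7}  B7 = {4, 6, 7}
Tree: B1–B2, B2–B3, B1–B4, B2–B5, B3–B6, B5–B7

Each bag holds 3 vertices, so the decomposition has width 2, which upper-bounds the treewidth. On the other hand G contains the 3-clique {1, 7, 8}. A clique must lie in a single bag of any decomposition, so no decomposition can have width below 2. Combining the bounds, tw(G) = 2.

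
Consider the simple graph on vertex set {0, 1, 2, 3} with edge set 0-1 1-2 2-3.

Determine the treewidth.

1

A width-1 tree decomposition is:
Bags: B1 = {0, 1}  B2 = {1, 2}  B3 = {2, 3}
Tree: B1–B2, B2–B3
Each bag holds 2 vertices, so the decomposition has width 1, which upper-bounds the treewidth. G has an edge, so its treewidth is at least 1. Therefore the treewidth is 1.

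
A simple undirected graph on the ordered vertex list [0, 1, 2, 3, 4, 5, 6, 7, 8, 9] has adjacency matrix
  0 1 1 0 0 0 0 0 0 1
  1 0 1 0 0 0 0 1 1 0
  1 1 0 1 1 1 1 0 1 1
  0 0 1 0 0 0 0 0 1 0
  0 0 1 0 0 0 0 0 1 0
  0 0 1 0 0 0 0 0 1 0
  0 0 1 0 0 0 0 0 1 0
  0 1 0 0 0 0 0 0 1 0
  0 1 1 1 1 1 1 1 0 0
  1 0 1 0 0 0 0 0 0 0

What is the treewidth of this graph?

2

A width-2 tree decomposition is:
Bags: B1 = {0, 1, 2}  B2 = {1, 2, 8}  B3 = {2, 5, 8}  B4 = {2, 4, 8}  B5 = {0, 2, 9}  B6 = {1, 7, 8}  B7 = {2, 3, 8}  B8 = {2, 6, 8}
Tree: B1–B2, B2–B3, B3–B4, B1–B5, B2–B6, B3–B7, B7–B8
Every bag has size at most 3, so the width is 3 − 1 = 2 and tw(G) ≤ 2. On the other hand G contains the 3-clique {0, 1, 2}. A clique must lie in a single bag of any decomposition, so no decomposition can have width below 2. Therefore the treewidth is 2.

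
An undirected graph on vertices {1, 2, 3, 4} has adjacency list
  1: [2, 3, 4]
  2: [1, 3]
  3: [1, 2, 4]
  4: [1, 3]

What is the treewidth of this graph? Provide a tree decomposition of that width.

Treewidth 2.
One such decomposition:
Bags: B1 = {1, 3, 4}  B2 = {1, 2, 3}
Tree: B1–B2

Every bag has size at most 3, so the width is 3 − 1 = 2 and tw(G) ≤ 2. For the lower bound, the 3 vertices {1, 2, 3} are pairwise adjacent, and any tree decomposition puts a clique entirely inside one bag — forcing width ≥ 2. Combining the bounds, tw(G) = 2.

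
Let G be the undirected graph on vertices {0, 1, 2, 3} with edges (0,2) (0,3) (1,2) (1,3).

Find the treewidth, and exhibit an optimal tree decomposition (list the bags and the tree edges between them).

Treewidth 2.
Bags: B1 = {0, 2, 3}  B2 = {1, 2, 3}
Tree: B1–B2

The largest bag has 3 vertices, giving width 2; this decomposition certifies tw(G) ≤ 2. The edges 2–0–3–1–2 form a cycle, so G is not a tree and its treewidth is at least 2. Therefore the treewidth is 2.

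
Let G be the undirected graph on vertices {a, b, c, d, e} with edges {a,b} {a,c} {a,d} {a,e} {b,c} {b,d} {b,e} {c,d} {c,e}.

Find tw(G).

A width-3 tree decomposition is:
Bags: B1 = {a, b, c, d}  B2 = {a, b, c, e}
Tree: B1–B2
Every bag has size at most 4, so the width is 4 − 1 = 3 and tw(G) ≤ 3. For the lower bound, the 4 vertices {a, b, c, d} are pairwise adjacent, and any tree decomposition puts a clique entirely inside one bag — forcing width ≥ 3. Combining the bounds, tw(G) = 3.

3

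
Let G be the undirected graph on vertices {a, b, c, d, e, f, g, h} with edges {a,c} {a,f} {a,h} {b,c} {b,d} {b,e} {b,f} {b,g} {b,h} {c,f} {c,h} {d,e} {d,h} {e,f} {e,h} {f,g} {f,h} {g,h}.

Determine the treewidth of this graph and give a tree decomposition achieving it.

Each bag holds 4 vertices, so the decomposition has width 3, which upper-bounds the treewidth. On the other hand G contains the 4-clique {b, d, e, h}. A clique must lie in a single bag of any decomposition, so no decomposition can have width below 3. Hence tw(G) = 3 exactly.

Treewidth 3.
One optimal decomposition is:
Bags: B1 = {b, c, f, h}  B2 = {b, e, f, h}  B3 = {a, c, f, h}  B4 = {b, f, g, h}  B5 = {b, d, e, h}
Tree: B1–B2, B1–B3, B1–B4, B2–B5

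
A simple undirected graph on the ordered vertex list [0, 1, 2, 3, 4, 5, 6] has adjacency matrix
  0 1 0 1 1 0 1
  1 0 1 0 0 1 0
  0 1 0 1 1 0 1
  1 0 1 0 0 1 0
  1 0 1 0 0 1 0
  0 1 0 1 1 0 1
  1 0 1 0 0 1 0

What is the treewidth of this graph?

3

A width-3 tree decomposition is:
Bags: B1 = {0, 2, 4, 5}  B2 = {0, 1, 2, 5}  B3 = {0, 2, 5, 6}  B4 = {0, 2, 3, 5}
Tree: B1–B2, B2–B3, B3–B4
Every bag has size at most 4, so the width is 4 − 1 = 3 and tw(G) ≤ 3. For the lower bound: the 4 vertex sets {0,4}, {1,5}, {2}, {6} are disjoint, each induces a connected subgraph, and every pair is joined by at least one edge of G. Contracting each set to a single vertex therefore yields K_{4} as a minor, and since treewidth is minor-monotone, tw(G) ≥ tw(K_{4}) = 3. Combining the bounds, tw(G) = 3.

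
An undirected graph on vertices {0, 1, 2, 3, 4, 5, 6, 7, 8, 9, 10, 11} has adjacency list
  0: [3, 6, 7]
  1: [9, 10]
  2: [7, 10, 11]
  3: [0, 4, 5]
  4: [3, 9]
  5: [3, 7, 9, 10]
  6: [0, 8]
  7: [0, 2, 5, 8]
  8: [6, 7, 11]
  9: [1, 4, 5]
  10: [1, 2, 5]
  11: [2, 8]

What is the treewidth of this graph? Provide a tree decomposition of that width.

Treewidth 3.
One optimal decomposition is:
Bags: B1 = {1, 4, 9, 10}  B2 = {4, 5, 9, 10}  B3 = {3, 4, 5, 10}  B4 = {2, 3, 5, 10}  B5 = {2, 3, 5, 7}  B6 = {0, 2, 3, 7}  B7 = {0, 2, 7, 11}  B8 = {0, 7, 8, 11}  B9 = {0, 6, 8, 11}
Tree: B1–B2, B2–B3, B3–B4, B4–B5, B5–B6, B6–B7, B7–B8, B8–B9

Each bag holds 4 vertices, so the decomposition has width 3, which upper-bounds the treewidth. For the lower bound: the 4 vertex sets {1,4,9}, {10}, {5}, {0,2,3,7} are disjoint, each induces a connected subgraph, and every pair is joined by at least one edge of G. Contracting each set to a single vertex therefore yields K_{4} as a minor, and since treewidth is minor-monotone, tw(G) ≥ tw(K_{4}) = 3. Therefore the treewidth is 3.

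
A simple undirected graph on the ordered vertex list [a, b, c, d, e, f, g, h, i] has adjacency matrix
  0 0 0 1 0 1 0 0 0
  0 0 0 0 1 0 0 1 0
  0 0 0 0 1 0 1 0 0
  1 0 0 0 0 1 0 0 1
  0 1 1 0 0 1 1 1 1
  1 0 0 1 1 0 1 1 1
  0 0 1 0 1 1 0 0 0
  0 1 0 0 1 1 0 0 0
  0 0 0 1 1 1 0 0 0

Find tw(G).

2

A width-2 tree decomposition is:
Bags: B1 = {d, f, i}  B2 = {a, d, f}  B3 = {e, f, i}  B4 = {e, f, h}  B5 = {b, e, h}  B6 = {e, f, g}  B7 = {c, e, g}
Tree: B1–B2, B1–B3, B3–B4, B4–B5, B3–B6, B6–B7
Each bag holds 3 vertices, so the decomposition has width 2, which upper-bounds the treewidth. On the other hand G contains the 3-clique {c, e, g}. A clique must lie in a single bag of any decomposition, so no decomposition can have width below 2. Hence tw(G) = 2 exactly.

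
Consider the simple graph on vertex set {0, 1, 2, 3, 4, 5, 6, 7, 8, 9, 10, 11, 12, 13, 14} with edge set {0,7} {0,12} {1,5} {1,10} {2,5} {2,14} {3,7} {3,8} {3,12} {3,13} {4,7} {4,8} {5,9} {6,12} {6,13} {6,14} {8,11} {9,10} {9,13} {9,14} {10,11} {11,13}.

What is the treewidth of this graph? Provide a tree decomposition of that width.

The largest bag has 4 vertices, giving width 3; this decomposition certifies tw(G) ≤ 3. For the lower bound: the 4 vertex sets {1,2,5}, {14}, {9}, {6,10,11,13} are disjoint, each induces a connected subgraph, and every pair is joined by at least one edge of G. Contracting each set to a single vertex therefore yields K_{4} as a minor, and since treewidth is minor-monotone, tw(G) ≥ tw(K_{4}) = 3. Hence tw(G) = 3 exactly.

Treewidth 3.
One optimal decomposition is:
Bags: B1 = {1, 2, 5, 14}  B2 = {1, 5, 9, 14}  B3 = {1, 9, 10, 14}  B4 = {6, 9, 10, 14}  B5 = {6, 9, 10, 13}  B6 = {6, 10, 11, 13}  B7 = {6, 11, 12, 13}  B8 = {3, 11, 12, 13}  B9 = {3, 8, 11, 12}  B10 = {0, 3, 8, 12}  B11 = {0, 3, 7, 8}  B12 = {0, 4, 7, 8}
Tree: B1–B2, B2–B3, B3–B4, B4–B5, B5–B6, B6–B7, B7–B8, B8–B9, B9–B10, B10–B11, B11–B12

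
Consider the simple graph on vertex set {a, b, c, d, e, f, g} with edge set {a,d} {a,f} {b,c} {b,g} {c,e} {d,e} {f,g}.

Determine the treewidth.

A width-2 tree decomposition is:
Bags: B1 = {b, c, e}  B2 = {b, e, g}  B3 = {e, f, g}  B4 = {a, e, f}  B5 = {a, d, e}
Tree: B1–B2, B2–B3, B3–B4, B4–B5
Each bag holds 3 vertices, so the decomposition has width 2, which upper-bounds the treewidth. For the lower bound, G contains the cycle e–c–b–g–f–a–d–e, so G is not a forest; only forests have treewidth ≤ 1, hence tw(G) ≥ 2. The upper and lower bounds meet at 2, so that is the treewidth.

2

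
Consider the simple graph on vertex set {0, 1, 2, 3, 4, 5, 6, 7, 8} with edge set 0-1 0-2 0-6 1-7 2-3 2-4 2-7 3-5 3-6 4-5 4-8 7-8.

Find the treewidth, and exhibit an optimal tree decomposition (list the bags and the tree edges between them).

Treewidth 3.
One optimal decomposition is:
Bags: B1 = {0, 1, 3, 6}  B2 = {0, 1, 2, 3}  B3 = {1, 2, 3, 7}  B4 = {2, 3, 5, 7}  B5 = {2, 4, 5, 7}  B6 = {4, 5, 7, 8}
Tree: B1–B2, B2–B3, B3–B4, B4–B5, B5–B6

The largest bag has 4 vertices, giving width 3; this decomposition certifies tw(G) ≤ 3. For the lower bound: the 4 vertex sets {0,1,6}, {3}, {2}, {4,5,7,8} are disjoint, each induces a connected subgraph, and every pair is joined by at least one edge of G. Contracting each set to a single vertex therefore yields K_{4} as a minor, and since treewidth is minor-monotone, tw(G) ≥ tw(K_{4}) = 3. Therefore the treewidth is 3.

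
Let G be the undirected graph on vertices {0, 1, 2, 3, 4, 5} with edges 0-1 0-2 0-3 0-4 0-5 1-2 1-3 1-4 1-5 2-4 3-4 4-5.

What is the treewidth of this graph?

3

A width-3 tree decomposition is:
Bags: B1 = {0, 1, 4, 5}  B2 = {0, 1, 3, 4}  B3 = {0, 1, 2, 4}
Tree: B1–B2, B2–B3
Every bag has size at most 4, so the width is 4 − 1 = 3 and tw(G) ≤ 3. Conversely, {0, 1, 2, 4} is a clique of size 4, and the vertices of any clique must share a bag in every tree decomposition; so some bag has ≥ 4 vertices and tw(G) ≥ 3. The upper and lower bounds meet at 3, so that is the treewidth.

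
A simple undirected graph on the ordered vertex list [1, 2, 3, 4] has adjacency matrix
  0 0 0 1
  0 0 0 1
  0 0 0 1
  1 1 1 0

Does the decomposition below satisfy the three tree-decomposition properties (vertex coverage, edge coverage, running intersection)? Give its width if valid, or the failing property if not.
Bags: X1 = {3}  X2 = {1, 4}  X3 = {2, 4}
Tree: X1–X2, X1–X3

A tree decomposition must satisfy three properties: every vertex lies in some bag; for every edge, both endpoints lie together in some bag; and for every vertex, the bags containing it form a connected subtree. Here edge (4,3) lies in no bag, so the decomposition is invalid.

No — edge (4,3) lies in no bag.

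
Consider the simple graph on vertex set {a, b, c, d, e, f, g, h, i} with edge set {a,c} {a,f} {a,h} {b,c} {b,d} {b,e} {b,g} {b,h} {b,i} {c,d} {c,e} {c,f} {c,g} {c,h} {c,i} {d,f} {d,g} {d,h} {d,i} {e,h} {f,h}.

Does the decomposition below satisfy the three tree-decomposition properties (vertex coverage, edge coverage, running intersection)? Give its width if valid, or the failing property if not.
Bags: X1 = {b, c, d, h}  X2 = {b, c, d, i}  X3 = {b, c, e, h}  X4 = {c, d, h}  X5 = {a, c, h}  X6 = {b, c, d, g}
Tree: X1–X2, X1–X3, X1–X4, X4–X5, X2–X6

A tree decomposition must satisfy three properties: every vertex lies in some bag; for every edge, both endpoints lie together in some bag; and for every vertex, the bags containing it form a connected subtree. Here vertex f appears in no bag, so the decomposition is invalid.

No — vertex f appears in no bag.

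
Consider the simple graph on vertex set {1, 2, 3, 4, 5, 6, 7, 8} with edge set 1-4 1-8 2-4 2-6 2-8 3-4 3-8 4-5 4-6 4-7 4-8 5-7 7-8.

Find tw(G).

2

A width-2 tree decomposition is:
Bags: B1 = {2, 4, 6}  B2 = {2, 4, 8}  B3 = {4, 7, 8}  B4 = {4, 5, 7}  B5 = {3, 4, 8}  B6 = {1, 4, 8}
Tree: B1–B2, B2–B3, B3–B4, B2–B5, B2–B6
Each bag holds 3 vertices, so the decomposition has width 2, which upper-bounds the treewidth. On the other hand G contains the 3-clique {1, 4, 8}. A clique must lie in a single bag of any decomposition, so no decomposition can have width below 2. Combining the bounds, tw(G) = 2.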